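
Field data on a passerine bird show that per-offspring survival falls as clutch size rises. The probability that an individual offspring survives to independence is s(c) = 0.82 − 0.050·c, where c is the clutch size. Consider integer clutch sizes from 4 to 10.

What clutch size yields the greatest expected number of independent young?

Expected independent young = c × s(c):
  c=4: 4 × 0.620 = 2.480
  c=5: 5 × 0.570 = 2.850
  c=6: 6 × 0.520 = 3.120
  c=7: 7 × 0.470 = 3.290
  c=8: 8 × 0.420 = 3.360
  c=9: 9 × 0.370 = 3.330
  c=10: 10 × 0.320 = 3.200
Maximum at c = 8 (3.360 independent young).

8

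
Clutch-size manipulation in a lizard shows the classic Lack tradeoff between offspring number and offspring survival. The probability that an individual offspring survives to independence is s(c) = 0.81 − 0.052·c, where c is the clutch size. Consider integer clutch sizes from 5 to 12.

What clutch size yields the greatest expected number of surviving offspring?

Expected surviving offspring = c × s(c):
  c=5: 5 × 0.550 = 2.750
  c=6: 6 × 0.498 = 2.988
  c=7: 7 × 0.446 = 3.122
  c=8: 8 × 0.394 = 3.152
  c=9: 9 × 0.342 = 3.078
  c=10: 10 × 0.290 = 2.900
  c=11: 11 × 0.238 = 2.618
  c=12: 12 × 0.186 = 2.232
Maximum at c = 8 (3.152 surviving offspring).

8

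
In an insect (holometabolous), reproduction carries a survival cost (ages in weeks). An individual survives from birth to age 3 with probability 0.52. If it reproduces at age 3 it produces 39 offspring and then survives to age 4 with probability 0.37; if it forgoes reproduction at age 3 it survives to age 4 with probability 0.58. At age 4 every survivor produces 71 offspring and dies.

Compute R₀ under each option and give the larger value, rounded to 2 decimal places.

breed at age 3: R₀ = 0.52 × (39 + 0.37 × 71) = 0.52 × 65.2700 = 33.9404
delay to age 4: R₀ = 0.52 × (0.58 × 71) = 0.52 × 41.1800 = 21.4136
Higher: breed at age 3 (33.9404).

33.94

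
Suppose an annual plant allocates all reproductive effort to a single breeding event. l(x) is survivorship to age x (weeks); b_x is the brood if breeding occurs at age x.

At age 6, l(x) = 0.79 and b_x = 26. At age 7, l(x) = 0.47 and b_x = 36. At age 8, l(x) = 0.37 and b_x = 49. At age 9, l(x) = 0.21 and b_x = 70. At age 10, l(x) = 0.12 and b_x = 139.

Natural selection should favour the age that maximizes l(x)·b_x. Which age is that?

6

Expected offspring if breeding at age x = l(x) × b_x:
  age 6: 0.79 × 26 = 20.540
  age 7: 0.47 × 36 = 16.920
  age 8: 0.37 × 49 = 18.130
  age 9: 0.21 × 70 = 14.700
  age 10: 0.12 × 139 = 16.680
Maximum at age 6 (20.540).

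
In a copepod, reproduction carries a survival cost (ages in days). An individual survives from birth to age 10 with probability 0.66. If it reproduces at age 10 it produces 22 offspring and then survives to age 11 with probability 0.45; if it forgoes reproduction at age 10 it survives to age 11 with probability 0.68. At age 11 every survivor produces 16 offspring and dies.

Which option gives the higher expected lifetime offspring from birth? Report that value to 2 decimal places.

breed at age 10: R₀ = 0.66 × (22 + 0.45 × 16) = 0.66 × 29.2000 = 19.2720
delay to age 11: R₀ = 0.66 × (0.68 × 16) = 0.66 × 10.8800 = 7.1808
Higher: breed at age 10 (19.2720).

19.27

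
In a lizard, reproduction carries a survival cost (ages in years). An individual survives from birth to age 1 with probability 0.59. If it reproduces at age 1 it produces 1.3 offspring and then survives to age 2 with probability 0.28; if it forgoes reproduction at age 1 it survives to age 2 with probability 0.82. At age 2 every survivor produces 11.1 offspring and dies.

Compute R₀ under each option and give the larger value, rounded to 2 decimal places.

5.37

breed at age 1: R₀ = 0.59 × (1.3 + 0.28 × 11.1) = 0.59 × 4.4080 = 2.6007
delay to age 2: R₀ = 0.59 × (0.82 × 11.1) = 0.59 × 9.1020 = 5.3702
Higher: delay to age 2 (5.3702).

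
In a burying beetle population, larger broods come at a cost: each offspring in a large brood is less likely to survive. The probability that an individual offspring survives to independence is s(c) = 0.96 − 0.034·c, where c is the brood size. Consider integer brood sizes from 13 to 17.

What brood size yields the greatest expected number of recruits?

Expected recruits = c × s(c):
  c=13: 13 × 0.518 = 6.734
  c=14: 14 × 0.484 = 6.776
  c=15: 15 × 0.450 = 6.750
  c=16: 16 × 0.416 = 6.656
  c=17: 17 × 0.382 = 6.494
Maximum at c = 14 (6.776 recruits).

14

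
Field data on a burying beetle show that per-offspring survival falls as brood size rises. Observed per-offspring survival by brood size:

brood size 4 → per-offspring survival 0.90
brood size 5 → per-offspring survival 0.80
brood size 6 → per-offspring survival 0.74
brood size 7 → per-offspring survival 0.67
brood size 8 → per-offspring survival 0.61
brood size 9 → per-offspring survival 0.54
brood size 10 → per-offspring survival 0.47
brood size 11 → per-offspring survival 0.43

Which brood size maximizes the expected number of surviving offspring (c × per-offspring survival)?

Expected surviving offspring = c × s(c):
  c=4: 4 × 0.90 = 3.600
  c=5: 5 × 0.80 = 4.000
  c=6: 6 × 0.74 = 4.440
  c=7: 7 × 0.67 = 4.690
  c=8: 8 × 0.61 = 4.880
  c=9: 9 × 0.54 = 4.860
  c=10: 10 × 0.47 = 4.700
  c=11: 11 × 0.43 = 4.730
Maximum at c = 8 (4.880 surviving offspring).

8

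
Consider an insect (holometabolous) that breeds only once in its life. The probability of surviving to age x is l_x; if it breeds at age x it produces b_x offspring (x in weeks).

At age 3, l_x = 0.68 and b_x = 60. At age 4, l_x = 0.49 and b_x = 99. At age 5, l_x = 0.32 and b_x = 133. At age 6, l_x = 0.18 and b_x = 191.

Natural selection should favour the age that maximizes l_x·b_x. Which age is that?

4

Expected offspring if breeding at age x = l_x × b_x:
  age 3: 0.68 × 60 = 40.800
  age 4: 0.49 × 99 = 48.510
  age 5: 0.32 × 133 = 42.560
  age 6: 0.18 × 191 = 34.380
Maximum at age 4 (48.510).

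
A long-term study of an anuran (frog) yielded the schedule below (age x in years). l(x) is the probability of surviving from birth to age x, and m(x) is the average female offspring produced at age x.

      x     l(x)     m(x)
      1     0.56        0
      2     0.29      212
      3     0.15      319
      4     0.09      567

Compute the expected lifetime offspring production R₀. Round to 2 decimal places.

160.36

R₀ = Σ l(x) m(x):
  age 1: 0.56 × 0 = 0.0000
  age 2: 0.29 × 212 = 61.4800
  age 3: 0.15 × 319 = 47.8500
  age 4: 0.09 × 567 = 51.0300
R₀ = 0.0000 + 61.4800 + 47.8500 + 51.0300 = 160.3600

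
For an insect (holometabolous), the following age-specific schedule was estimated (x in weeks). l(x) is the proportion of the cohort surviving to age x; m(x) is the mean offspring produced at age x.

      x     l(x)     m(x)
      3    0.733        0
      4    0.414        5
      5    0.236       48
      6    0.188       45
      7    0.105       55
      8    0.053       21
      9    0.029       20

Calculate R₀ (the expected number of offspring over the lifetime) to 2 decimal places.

R₀ = Σ l(x) m(x):
  age 3: 0.733 × 0 = 0.0000
  age 4: 0.414 × 5 = 2.0700
  age 5: 0.236 × 48 = 11.3280
  age 6: 0.188 × 45 = 8.4600
  age 7: 0.105 × 55 = 5.7750
  age 8: 0.053 × 21 = 1.1130
  age 9: 0.029 × 20 = 0.5800
R₀ = 0.0000 + 2.0700 + 11.3280 + 8.4600 + 5.7750 + 1.1130 + 0.5800 = 29.3260

29.33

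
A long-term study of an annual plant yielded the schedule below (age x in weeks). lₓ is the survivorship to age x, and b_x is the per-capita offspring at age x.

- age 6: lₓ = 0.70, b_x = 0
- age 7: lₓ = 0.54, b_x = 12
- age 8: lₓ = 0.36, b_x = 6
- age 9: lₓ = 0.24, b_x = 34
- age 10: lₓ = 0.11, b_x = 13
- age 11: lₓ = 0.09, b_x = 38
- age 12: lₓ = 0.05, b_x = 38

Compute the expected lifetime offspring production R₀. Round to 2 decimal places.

23.55

R₀ = Σ lₓ b_x:
  age 6: 0.70 × 0 = 0.0000
  age 7: 0.54 × 12 = 6.4800
  age 8: 0.36 × 6 = 2.1600
  age 9: 0.24 × 34 = 8.1600
  age 10: 0.11 × 13 = 1.4300
  age 11: 0.09 × 38 = 3.4200
  age 12: 0.05 × 38 = 1.9000
R₀ = 0.0000 + 6.4800 + 2.1600 + 8.1600 + 1.4300 + 3.4200 + 1.9000 = 23.5500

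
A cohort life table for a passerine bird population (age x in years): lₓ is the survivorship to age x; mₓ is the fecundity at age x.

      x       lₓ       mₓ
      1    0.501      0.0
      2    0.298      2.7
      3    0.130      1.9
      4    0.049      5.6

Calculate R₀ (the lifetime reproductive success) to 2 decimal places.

R₀ = Σ lₓ mₓ:
  age 1: 0.501 × 0.0 = 0.0000
  age 2: 0.298 × 2.7 = 0.8046
  age 3: 0.130 × 1.9 = 0.2470
  age 4: 0.049 × 5.6 = 0.2744
R₀ = 0.0000 + 0.8046 + 0.2470 + 0.2744 = 1.3260

1.33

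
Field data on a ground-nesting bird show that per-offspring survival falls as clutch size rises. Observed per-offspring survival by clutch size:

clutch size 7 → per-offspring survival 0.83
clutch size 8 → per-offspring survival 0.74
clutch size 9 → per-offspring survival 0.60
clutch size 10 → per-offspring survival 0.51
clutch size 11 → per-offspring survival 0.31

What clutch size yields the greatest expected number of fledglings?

Expected fledglings = c × s(c):
  c=7: 7 × 0.83 = 5.810
  c=8: 8 × 0.74 = 5.920
  c=9: 9 × 0.60 = 5.400
  c=10: 10 × 0.51 = 5.100
  c=11: 11 × 0.31 = 3.410
Maximum at c = 8 (5.920 fledglings).

8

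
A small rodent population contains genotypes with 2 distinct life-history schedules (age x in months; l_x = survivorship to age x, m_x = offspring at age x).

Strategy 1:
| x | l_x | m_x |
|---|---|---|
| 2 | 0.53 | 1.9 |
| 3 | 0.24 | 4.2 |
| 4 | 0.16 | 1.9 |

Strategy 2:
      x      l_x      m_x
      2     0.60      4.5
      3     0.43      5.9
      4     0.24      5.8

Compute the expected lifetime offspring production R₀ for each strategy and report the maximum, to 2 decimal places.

6.63

Strategy 1: R₀ = 0.53×1.9 + 0.24×4.2 + 0.16×1.9 = 2.3190
Strategy 2: R₀ = 0.60×4.5 + 0.43×5.9 + 0.24×5.8 = 6.6290
Highest R₀: strategy 2 with 6.6290.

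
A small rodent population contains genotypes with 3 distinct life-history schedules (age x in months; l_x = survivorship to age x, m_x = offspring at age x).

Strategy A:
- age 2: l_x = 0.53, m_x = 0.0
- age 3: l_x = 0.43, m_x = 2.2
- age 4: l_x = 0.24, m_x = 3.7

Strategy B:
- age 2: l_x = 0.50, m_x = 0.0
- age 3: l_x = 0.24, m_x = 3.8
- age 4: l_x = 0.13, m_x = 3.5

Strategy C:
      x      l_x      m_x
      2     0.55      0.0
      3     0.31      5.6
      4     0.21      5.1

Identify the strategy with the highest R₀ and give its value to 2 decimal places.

2.81

Strategy A: R₀ = 0.53×0.0 + 0.43×2.2 + 0.24×3.7 = 1.8340
Strategy B: R₀ = 0.50×0.0 + 0.24×3.8 + 0.13×3.5 = 1.3670
Strategy C: R₀ = 0.55×0.0 + 0.31×5.6 + 0.21×5.1 = 2.8070
Highest R₀: strategy C with 2.8070.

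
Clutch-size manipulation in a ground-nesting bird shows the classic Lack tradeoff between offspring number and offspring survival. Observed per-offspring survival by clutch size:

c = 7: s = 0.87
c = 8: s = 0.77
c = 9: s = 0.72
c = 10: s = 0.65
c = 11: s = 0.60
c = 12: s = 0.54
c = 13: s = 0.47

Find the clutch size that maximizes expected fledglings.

11

Expected fledglings = c × s(c):
  c=7: 7 × 0.87 = 6.090
  c=8: 8 × 0.77 = 6.160
  c=9: 9 × 0.72 = 6.480
  c=10: 10 × 0.65 = 6.500
  c=11: 11 × 0.60 = 6.600
  c=12: 12 × 0.54 = 6.480
  c=13: 13 × 0.47 = 6.110
Maximum at c = 11 (6.600 fledglings).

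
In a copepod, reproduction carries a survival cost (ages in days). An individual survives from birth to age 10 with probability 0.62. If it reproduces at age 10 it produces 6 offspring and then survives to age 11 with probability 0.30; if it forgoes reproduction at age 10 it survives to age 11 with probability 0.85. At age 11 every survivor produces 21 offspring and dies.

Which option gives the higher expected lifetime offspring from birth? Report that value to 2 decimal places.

11.07

breed at age 10: R₀ = 0.62 × (6 + 0.30 × 21) = 0.62 × 12.3000 = 7.6260
delay to age 11: R₀ = 0.62 × (0.85 × 21) = 0.62 × 17.8500 = 11.0670
Higher: delay to age 11 (11.0670).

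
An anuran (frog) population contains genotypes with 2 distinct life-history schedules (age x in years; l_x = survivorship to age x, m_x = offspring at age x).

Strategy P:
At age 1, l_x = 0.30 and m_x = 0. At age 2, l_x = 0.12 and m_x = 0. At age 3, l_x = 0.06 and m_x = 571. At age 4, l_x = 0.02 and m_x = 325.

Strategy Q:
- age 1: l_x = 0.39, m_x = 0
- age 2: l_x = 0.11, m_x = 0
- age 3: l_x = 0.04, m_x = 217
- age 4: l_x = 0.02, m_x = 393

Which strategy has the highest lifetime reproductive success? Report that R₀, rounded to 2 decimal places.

40.76

Strategy P: R₀ = 0.30×0 + 0.12×0 + 0.06×571 + 0.02×325 = 40.7600
Strategy Q: R₀ = 0.39×0 + 0.11×0 + 0.04×217 + 0.02×393 = 16.5400
Highest R₀: strategy P with 40.7600.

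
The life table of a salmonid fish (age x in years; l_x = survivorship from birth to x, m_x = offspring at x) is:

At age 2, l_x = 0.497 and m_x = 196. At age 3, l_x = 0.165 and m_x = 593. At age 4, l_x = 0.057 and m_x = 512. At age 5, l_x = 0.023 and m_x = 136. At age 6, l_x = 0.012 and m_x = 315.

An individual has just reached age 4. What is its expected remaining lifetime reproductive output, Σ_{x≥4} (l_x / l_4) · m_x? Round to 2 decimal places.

633.19

l_4 = 0.057. Conditional survival from age 4 to x is l_x / l_4.
  x=4: (0.057/0.057) × 512 = 512.0000
  x=5: (0.023/0.057) × 136 = 54.8772
  x=6: (0.012/0.057) × 315 = 66.3158
Sum = 512.0000 + 54.8772 + 66.3158 = 633.1930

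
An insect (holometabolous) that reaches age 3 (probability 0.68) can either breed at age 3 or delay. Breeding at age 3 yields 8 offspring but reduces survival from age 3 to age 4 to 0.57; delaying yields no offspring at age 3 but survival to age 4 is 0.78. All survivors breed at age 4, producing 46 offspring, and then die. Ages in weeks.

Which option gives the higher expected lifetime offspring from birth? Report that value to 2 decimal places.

breed at age 3: R₀ = 0.68 × (8 + 0.57 × 46) = 0.68 × 34.2200 = 23.2696
delay to age 4: R₀ = 0.68 × (0.78 × 46) = 0.68 × 35.8800 = 24.3984
Higher: delay to age 4 (24.3984).

24.40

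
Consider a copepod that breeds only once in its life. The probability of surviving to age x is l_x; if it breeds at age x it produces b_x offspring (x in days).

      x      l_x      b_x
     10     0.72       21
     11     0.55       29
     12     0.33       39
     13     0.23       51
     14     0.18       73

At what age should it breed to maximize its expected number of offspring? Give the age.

Expected offspring if breeding at age x = l_x × b_x:
  age 10: 0.72 × 21 = 15.120
  age 11: 0.55 × 29 = 15.950
  age 12: 0.33 × 39 = 12.870
  age 13: 0.23 × 51 = 11.730
  age 14: 0.18 × 73 = 13.140
Maximum at age 11 (15.950).

11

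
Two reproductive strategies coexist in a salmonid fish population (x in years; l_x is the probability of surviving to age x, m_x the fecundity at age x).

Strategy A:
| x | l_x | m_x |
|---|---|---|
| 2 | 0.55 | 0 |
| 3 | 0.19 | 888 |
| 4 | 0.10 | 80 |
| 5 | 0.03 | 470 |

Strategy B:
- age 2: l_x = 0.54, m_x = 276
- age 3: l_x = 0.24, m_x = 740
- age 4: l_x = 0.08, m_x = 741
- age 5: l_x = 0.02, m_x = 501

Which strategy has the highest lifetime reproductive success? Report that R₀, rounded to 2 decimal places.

Strategy A: R₀ = 0.55×0 + 0.19×888 + 0.10×80 + 0.03×470 = 190.8200
Strategy B: R₀ = 0.54×276 + 0.24×740 + 0.08×741 + 0.02×501 = 395.9400
Highest R₀: strategy B with 395.9400.

395.94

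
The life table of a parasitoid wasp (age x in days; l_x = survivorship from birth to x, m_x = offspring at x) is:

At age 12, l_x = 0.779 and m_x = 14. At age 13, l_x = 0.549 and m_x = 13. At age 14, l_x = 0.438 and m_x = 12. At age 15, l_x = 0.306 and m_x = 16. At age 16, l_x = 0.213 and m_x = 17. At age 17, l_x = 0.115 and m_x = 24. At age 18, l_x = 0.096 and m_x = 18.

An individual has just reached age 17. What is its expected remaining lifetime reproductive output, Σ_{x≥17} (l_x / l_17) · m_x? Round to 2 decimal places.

l_17 = 0.115. Conditional survival from age 17 to x is l_x / l_17.
  x=17: (0.115/0.115) × 24 = 24.0000
  x=18: (0.096/0.115) × 18 = 15.0261
Sum = 24.0000 + 15.0261 = 39.0261

39.03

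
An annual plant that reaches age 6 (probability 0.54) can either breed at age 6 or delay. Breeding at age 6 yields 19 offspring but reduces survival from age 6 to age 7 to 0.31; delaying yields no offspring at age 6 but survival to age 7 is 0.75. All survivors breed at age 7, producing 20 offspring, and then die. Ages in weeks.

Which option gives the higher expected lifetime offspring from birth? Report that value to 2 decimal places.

13.61

breed at age 6: R₀ = 0.54 × (19 + 0.31 × 20) = 0.54 × 25.2000 = 13.6080
delay to age 7: R₀ = 0.54 × (0.75 × 20) = 0.54 × 15.0000 = 8.1000
Higher: breed at age 6 (13.6080).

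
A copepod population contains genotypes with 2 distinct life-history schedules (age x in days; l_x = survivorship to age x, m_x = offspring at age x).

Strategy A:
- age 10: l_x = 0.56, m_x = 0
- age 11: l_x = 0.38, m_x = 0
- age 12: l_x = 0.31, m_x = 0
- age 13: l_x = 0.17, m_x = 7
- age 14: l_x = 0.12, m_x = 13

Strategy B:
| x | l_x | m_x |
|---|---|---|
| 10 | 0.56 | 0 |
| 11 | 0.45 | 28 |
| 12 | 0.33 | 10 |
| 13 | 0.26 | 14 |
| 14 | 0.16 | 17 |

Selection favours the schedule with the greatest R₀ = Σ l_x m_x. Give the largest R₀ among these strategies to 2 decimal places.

22.26

Strategy A: R₀ = 0.56×0 + 0.38×0 + 0.31×0 + 0.17×7 + 0.12×13 = 2.7500
Strategy B: R₀ = 0.56×0 + 0.45×28 + 0.33×10 + 0.26×14 + 0.16×17 = 22.2600
Highest R₀: strategy B with 22.2600.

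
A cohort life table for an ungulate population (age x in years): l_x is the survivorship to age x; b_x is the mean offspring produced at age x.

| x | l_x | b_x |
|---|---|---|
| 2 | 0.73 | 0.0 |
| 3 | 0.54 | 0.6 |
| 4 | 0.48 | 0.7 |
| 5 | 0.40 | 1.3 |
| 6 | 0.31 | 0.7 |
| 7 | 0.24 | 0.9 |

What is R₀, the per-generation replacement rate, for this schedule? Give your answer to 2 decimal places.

R₀ = Σ l_x b_x:
  age 2: 0.73 × 0.0 = 0.0000
  age 3: 0.54 × 0.6 = 0.3240
  age 4: 0.48 × 0.7 = 0.3360
  age 5: 0.40 × 1.3 = 0.5200
  age 6: 0.31 × 0.7 = 0.2170
  age 7: 0.24 × 0.9 = 0.2160
R₀ = 0.0000 + 0.3240 + 0.3360 + 0.5200 + 0.2170 + 0.2160 = 1.6130

1.61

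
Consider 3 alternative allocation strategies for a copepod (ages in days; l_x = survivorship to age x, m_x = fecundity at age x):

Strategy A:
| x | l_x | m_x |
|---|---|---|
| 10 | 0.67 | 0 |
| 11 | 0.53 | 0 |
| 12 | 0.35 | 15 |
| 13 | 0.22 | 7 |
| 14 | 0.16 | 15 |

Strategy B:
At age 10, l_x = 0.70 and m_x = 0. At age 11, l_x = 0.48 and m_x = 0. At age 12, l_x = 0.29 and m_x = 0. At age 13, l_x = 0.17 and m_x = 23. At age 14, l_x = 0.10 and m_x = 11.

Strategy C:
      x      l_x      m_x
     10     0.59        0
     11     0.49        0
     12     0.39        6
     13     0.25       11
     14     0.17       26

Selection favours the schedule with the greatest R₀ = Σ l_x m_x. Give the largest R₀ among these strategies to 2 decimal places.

9.51

Strategy A: R₀ = 0.67×0 + 0.53×0 + 0.35×15 + 0.22×7 + 0.16×15 = 9.1900
Strategy B: R₀ = 0.70×0 + 0.48×0 + 0.29×0 + 0.17×23 + 0.10×11 = 5.0100
Strategy C: R₀ = 0.59×0 + 0.49×0 + 0.39×6 + 0.25×11 + 0.17×26 = 9.5100
Highest R₀: strategy C with 9.5100.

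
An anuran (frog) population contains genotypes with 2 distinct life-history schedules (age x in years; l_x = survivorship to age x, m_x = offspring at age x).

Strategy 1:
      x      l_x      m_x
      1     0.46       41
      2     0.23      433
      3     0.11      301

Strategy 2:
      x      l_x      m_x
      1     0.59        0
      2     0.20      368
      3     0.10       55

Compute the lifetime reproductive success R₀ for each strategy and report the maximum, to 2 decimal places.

Strategy 1: R₀ = 0.46×41 + 0.23×433 + 0.11×301 = 151.5600
Strategy 2: R₀ = 0.59×0 + 0.20×368 + 0.10×55 = 79.1000
Highest R₀: strategy 1 with 151.5600.

151.56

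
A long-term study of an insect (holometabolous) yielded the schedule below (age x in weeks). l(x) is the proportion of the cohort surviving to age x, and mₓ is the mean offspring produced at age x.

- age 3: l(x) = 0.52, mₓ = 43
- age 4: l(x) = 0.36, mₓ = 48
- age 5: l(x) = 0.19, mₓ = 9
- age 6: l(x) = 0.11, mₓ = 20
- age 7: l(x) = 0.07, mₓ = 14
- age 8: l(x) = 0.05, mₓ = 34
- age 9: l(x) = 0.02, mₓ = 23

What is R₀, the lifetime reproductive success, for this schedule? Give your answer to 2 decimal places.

46.69

R₀ = Σ l(x) mₓ:
  age 3: 0.52 × 43 = 22.3600
  age 4: 0.36 × 48 = 17.2800
  age 5: 0.19 × 9 = 1.7100
  age 6: 0.11 × 20 = 2.2000
  age 7: 0.07 × 14 = 0.9800
  age 8: 0.05 × 34 = 1.7000
  age 9: 0.02 × 23 = 0.4600
R₀ = 22.3600 + 17.2800 + 1.7100 + 2.2000 + 0.9800 + 1.7000 + 0.4600 = 46.6900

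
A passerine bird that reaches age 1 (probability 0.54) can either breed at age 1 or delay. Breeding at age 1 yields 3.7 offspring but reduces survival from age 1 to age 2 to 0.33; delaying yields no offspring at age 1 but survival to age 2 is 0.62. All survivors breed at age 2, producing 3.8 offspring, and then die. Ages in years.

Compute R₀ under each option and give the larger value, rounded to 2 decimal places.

breed at age 1: R₀ = 0.54 × (3.7 + 0.33 × 3.8) = 0.54 × 4.9540 = 2.6752
delay to age 2: R₀ = 0.54 × (0.62 × 3.8) = 0.54 × 2.3560 = 1.2722
Higher: breed at age 1 (2.6752).

2.68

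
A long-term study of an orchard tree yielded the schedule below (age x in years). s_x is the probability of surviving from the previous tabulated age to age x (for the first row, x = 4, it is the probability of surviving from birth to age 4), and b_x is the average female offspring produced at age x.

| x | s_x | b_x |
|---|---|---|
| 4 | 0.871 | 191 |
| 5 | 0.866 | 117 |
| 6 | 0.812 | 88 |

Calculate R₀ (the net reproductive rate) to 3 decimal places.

308.511

Survivorship from birth: l_x = s_4·s_5·…·s_x.
  l_4 = 0.87100
  l_5 = 0.75429
  l_6 = 0.61248
R₀ = Σ l_x b_x:
  age 4: 0.87100 × 191 = 166.3610
  age 5: 0.75429 × 117 = 88.2519
  age 6: 0.61248 × 88 = 53.8982
R₀ = 166.3610 + 88.2519 + 53.8982 = 308.5112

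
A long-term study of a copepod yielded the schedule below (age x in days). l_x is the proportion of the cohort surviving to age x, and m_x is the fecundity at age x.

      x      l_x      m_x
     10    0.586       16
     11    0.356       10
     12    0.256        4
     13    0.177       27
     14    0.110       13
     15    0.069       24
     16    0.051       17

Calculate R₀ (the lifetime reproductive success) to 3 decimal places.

22.692

R₀ = Σ l_x m_x:
  age 10: 0.586 × 16 = 9.3760
  age 11: 0.356 × 10 = 3.5600
  age 12: 0.256 × 4 = 1.0240
  age 13: 0.177 × 27 = 4.7790
  age 14: 0.110 × 13 = 1.4300
  age 15: 0.069 × 24 = 1.6560
  age 16: 0.051 × 17 = 0.8670
R₀ = 9.3760 + 3.5600 + 1.0240 + 4.7790 + 1.4300 + 1.6560 + 0.8670 = 22.6920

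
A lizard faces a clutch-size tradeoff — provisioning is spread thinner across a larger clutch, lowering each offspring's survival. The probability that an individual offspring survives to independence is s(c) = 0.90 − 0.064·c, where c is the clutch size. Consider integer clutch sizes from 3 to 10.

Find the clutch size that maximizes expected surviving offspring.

Expected surviving offspring = c × s(c):
  c=3: 3 × 0.708 = 2.124
  c=4: 4 × 0.644 = 2.576
  c=5: 5 × 0.580 = 2.900
  c=6: 6 × 0.516 = 3.096
  c=7: 7 × 0.452 = 3.164
  c=8: 8 × 0.388 = 3.104
  c=9: 9 × 0.324 = 2.916
  c=10: 10 × 0.260 = 2.600
Maximum at c = 7 (3.164 surviving offspring).

7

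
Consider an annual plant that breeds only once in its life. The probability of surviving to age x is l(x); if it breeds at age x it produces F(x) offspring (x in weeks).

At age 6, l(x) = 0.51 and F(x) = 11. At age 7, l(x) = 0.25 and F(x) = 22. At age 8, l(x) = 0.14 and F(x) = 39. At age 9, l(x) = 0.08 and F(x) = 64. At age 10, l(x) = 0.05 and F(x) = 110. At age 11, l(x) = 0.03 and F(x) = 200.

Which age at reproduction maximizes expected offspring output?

Expected offspring if breeding at age x = l(x) × F(x):
  age 6: 0.51 × 11 = 5.610
  age 7: 0.25 × 22 = 5.500
  age 8: 0.14 × 39 = 5.460
  age 9: 0.08 × 64 = 5.120
  age 10: 0.05 × 110 = 5.500
  age 11: 0.03 × 200 = 6.000
Maximum at age 11 (6.000).

11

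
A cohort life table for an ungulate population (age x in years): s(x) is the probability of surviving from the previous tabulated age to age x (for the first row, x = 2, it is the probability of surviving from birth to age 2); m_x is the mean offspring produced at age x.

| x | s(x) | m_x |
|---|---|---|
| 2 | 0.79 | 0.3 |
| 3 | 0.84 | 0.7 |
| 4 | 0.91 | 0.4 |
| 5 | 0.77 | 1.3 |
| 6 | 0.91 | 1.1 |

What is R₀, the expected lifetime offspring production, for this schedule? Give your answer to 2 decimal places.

Survivorship from birth: l_x = s_2·s_3·…·s_x.
  l_2 = 0.79000
  l_3 = 0.66360
  l_4 = 0.60388
  l_5 = 0.46498
  l_6 = 0.42314
R₀ = Σ l_x m_x:
  age 2: 0.79000 × 0.3 = 0.2370
  age 3: 0.66360 × 0.7 = 0.4645
  age 4: 0.60388 × 0.4 = 0.2416
  age 5: 0.46498 × 1.3 = 0.6045
  age 6: 0.42314 × 1.1 = 0.4655
R₀ = 0.2370 + 0.4645 + 0.2416 + 0.6045 + 0.4655 = 2.0130

2.01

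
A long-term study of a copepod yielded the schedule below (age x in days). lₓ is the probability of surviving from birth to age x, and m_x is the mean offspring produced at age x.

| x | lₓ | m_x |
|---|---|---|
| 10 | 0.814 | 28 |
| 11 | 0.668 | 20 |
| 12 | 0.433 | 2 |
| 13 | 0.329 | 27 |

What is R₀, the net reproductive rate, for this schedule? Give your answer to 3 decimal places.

R₀ = Σ lₓ m_x:
  age 10: 0.814 × 28 = 22.7920
  age 11: 0.668 × 20 = 13.3600
  age 12: 0.433 × 2 = 0.8660
  age 13: 0.329 × 27 = 8.8830
R₀ = 22.7920 + 13.3600 + 0.8660 + 8.8830 = 45.9010

45.901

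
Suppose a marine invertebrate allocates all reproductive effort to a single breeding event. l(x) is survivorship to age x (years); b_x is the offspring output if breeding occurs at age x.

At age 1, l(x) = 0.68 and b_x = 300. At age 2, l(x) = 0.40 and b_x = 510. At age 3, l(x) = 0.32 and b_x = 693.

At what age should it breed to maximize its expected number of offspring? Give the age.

3

Expected offspring if breeding at age x = l(x) × b_x:
  age 1: 0.68 × 300 = 204.000
  age 2: 0.40 × 510 = 204.000
  age 3: 0.32 × 693 = 221.760
Maximum at age 3 (221.760).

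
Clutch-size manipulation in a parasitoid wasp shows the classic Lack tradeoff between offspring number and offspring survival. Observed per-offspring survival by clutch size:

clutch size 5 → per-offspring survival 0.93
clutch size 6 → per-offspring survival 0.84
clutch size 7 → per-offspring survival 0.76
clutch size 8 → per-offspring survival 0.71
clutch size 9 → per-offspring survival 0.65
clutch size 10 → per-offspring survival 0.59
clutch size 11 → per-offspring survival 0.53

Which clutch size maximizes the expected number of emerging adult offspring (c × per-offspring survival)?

10

Expected emerging adult offspring = c × s(c):
  c=5: 5 × 0.93 = 4.650
  c=6: 6 × 0.84 = 5.040
  c=7: 7 × 0.76 = 5.320
  c=8: 8 × 0.71 = 5.680
  c=9: 9 × 0.65 = 5.850
  c=10: 10 × 0.59 = 5.900
  c=11: 11 × 0.53 = 5.830
Maximum at c = 10 (5.900 emerging adult offspring).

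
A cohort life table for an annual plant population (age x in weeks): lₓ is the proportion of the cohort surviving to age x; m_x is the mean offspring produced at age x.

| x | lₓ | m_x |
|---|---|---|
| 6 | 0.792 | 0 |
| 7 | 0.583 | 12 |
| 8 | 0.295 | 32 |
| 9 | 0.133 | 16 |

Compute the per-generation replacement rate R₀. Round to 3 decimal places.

18.564

R₀ = Σ lₓ m_x:
  age 6: 0.792 × 0 = 0.0000
  age 7: 0.583 × 12 = 6.9960
  age 8: 0.295 × 32 = 9.4400
  age 9: 0.133 × 16 = 2.1280
R₀ = 0.0000 + 6.9960 + 9.4400 + 2.1280 = 18.5640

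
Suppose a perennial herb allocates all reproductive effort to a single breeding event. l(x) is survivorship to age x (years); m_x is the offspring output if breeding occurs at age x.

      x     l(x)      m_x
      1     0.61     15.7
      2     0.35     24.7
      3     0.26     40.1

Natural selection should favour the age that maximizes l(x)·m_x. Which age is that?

Expected offspring if breeding at age x = l(x) × m_x:
  age 1: 0.61 × 15.7 = 9.577
  age 2: 0.35 × 24.7 = 8.645
  age 3: 0.26 × 40.1 = 10.426
Maximum at age 3 (10.426).

3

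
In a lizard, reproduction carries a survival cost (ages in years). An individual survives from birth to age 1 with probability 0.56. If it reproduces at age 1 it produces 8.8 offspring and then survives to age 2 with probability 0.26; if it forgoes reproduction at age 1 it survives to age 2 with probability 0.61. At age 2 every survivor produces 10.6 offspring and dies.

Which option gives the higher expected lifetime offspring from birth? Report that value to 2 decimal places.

6.47

breed at age 1: R₀ = 0.56 × (8.8 + 0.26 × 10.6) = 0.56 × 11.5560 = 6.4714
delay to age 2: R₀ = 0.56 × (0.61 × 10.6) = 0.56 × 6.4660 = 3.6210
Higher: breed at age 1 (6.4714).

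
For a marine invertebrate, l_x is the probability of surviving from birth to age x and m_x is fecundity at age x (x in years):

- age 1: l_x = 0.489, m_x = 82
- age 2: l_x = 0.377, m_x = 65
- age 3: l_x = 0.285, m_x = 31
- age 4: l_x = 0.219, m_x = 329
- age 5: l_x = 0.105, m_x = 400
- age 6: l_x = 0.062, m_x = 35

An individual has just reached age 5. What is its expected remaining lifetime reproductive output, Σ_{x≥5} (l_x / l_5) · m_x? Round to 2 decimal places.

l_5 = 0.105. Conditional survival from age 5 to x is l_x / l_5.
  x=5: (0.105/0.105) × 400 = 400.0000
  x=6: (0.062/0.105) × 35 = 20.6667
Sum = 400.0000 + 20.6667 = 420.6667

420.67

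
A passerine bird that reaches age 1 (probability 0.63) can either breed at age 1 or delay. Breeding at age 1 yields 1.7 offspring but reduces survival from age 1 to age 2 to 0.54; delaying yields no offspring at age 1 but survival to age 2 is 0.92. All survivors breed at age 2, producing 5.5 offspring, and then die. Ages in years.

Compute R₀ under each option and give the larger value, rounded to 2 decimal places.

3.19

breed at age 1: R₀ = 0.63 × (1.7 + 0.54 × 5.5) = 0.63 × 4.6700 = 2.9421
delay to age 2: R₀ = 0.63 × (0.92 × 5.5) = 0.63 × 5.0600 = 3.1878
Higher: delay to age 2 (3.1878).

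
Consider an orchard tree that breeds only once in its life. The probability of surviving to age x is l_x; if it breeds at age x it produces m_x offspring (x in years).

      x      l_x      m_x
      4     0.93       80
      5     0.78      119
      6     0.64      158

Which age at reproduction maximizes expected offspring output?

Expected offspring if breeding at age x = l_x × m_x:
  age 4: 0.93 × 80 = 74.400
  age 5: 0.78 × 119 = 92.820
  age 6: 0.64 × 158 = 101.120
Maximum at age 6 (101.120).

6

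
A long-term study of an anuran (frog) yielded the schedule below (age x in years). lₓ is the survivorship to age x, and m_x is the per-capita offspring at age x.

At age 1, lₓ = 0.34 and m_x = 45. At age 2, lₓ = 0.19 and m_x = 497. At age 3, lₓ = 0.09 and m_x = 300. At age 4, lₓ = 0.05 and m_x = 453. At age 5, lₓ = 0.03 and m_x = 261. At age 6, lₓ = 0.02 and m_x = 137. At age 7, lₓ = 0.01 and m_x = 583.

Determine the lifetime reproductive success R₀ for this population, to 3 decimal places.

R₀ = Σ lₓ m_x:
  age 1: 0.34 × 45 = 15.3000
  age 2: 0.19 × 497 = 94.4300
  age 3: 0.09 × 300 = 27.0000
  age 4: 0.05 × 453 = 22.6500
  age 5: 0.03 × 261 = 7.8300
  age 6: 0.02 × 137 = 2.7400
  age 7: 0.01 × 583 = 5.8300
R₀ = 15.3000 + 94.4300 + 27.0000 + 22.6500 + 7.8300 + 2.7400 + 5.8300 = 175.7800

175.780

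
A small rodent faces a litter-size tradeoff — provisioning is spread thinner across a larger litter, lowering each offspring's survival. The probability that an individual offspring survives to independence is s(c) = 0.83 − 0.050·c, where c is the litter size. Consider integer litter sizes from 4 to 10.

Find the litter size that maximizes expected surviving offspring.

8

Expected surviving offspring = c × s(c):
  c=4: 4 × 0.630 = 2.520
  c=5: 5 × 0.580 = 2.900
  c=6: 6 × 0.530 = 3.180
  c=7: 7 × 0.480 = 3.360
  c=8: 8 × 0.430 = 3.440
  c=9: 9 × 0.380 = 3.420
  c=10: 10 × 0.330 = 3.300
Maximum at c = 8 (3.440 surviving offspring).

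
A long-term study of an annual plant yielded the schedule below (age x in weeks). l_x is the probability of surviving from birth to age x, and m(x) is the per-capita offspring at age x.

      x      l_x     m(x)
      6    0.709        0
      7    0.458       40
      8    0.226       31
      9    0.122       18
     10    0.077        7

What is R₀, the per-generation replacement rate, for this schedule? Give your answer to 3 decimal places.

28.061

R₀ = Σ l_x m(x):
  age 6: 0.709 × 0 = 0.0000
  age 7: 0.458 × 40 = 18.3200
  age 8: 0.226 × 31 = 7.0060
  age 9: 0.122 × 18 = 2.1960
  age 10: 0.077 × 7 = 0.5390
R₀ = 0.0000 + 18.3200 + 7.0060 + 2.1960 + 0.5390 = 28.0610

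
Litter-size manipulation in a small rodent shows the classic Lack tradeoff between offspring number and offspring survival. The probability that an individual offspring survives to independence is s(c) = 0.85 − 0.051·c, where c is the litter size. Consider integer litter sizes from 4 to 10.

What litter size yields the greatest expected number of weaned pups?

Expected weaned pups = c × s(c):
  c=4: 4 × 0.646 = 2.584
  c=5: 5 × 0.595 = 2.975
  c=6: 6 × 0.544 = 3.264
  c=7: 7 × 0.493 = 3.451
  c=8: 8 × 0.442 = 3.536
  c=9: 9 × 0.391 = 3.519
  c=10: 10 × 0.340 = 3.400
Maximum at c = 8 (3.536 weaned pups).

8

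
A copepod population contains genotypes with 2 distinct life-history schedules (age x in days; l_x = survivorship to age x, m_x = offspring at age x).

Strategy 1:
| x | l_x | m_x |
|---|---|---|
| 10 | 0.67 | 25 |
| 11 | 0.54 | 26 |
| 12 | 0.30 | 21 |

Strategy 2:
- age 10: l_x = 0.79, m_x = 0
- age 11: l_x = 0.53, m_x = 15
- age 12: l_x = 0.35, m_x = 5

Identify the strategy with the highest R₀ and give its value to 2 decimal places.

37.09

Strategy 1: R₀ = 0.67×25 + 0.54×26 + 0.30×21 = 37.0900
Strategy 2: R₀ = 0.79×0 + 0.53×15 + 0.35×5 = 9.7000
Highest R₀: strategy 1 with 37.0900.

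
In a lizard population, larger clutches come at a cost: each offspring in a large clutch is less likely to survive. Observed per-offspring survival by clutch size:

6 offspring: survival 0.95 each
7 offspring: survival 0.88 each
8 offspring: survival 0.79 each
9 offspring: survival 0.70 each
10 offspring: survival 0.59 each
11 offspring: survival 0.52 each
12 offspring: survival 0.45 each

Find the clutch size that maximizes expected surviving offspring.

Expected surviving offspring = c × s(c):
  c=6: 6 × 0.95 = 5.700
  c=7: 7 × 0.88 = 6.160
  c=8: 8 × 0.79 = 6.320
  c=9: 9 × 0.70 = 6.300
  c=10: 10 × 0.59 = 5.900
  c=11: 11 × 0.52 = 5.720
  c=12: 12 × 0.45 = 5.400
Maximum at c = 8 (6.320 surviving offspring).

8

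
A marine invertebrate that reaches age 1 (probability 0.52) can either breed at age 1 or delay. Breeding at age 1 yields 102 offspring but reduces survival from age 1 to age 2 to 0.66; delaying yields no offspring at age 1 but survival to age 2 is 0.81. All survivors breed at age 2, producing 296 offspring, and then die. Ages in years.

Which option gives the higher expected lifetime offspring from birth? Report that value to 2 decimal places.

154.63

breed at age 1: R₀ = 0.52 × (102 + 0.66 × 296) = 0.52 × 297.3600 = 154.6272
delay to age 2: R₀ = 0.52 × (0.81 × 296) = 0.52 × 239.7600 = 124.6752
Higher: breed at age 1 (154.6272).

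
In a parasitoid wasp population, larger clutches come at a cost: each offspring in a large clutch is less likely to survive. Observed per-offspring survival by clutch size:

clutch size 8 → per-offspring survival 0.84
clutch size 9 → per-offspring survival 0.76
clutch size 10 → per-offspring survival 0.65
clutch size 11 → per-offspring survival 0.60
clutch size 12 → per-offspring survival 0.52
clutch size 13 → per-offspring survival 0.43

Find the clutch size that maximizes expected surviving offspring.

Expected surviving offspring = c × s(c):
  c=8: 8 × 0.84 = 6.720
  c=9: 9 × 0.76 = 6.840
  c=10: 10 × 0.65 = 6.500
  c=11: 11 × 0.60 = 6.600
  c=12: 12 × 0.52 = 6.240
  c=13: 13 × 0.43 = 5.590
Maximum at c = 9 (6.840 surviving offspring).

9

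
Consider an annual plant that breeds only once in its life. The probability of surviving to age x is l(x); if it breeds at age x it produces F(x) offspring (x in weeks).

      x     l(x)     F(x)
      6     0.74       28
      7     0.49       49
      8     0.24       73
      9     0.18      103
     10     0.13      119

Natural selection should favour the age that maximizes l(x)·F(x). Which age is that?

7

Expected offspring if breeding at age x = l(x) × F(x):
  age 6: 0.74 × 28 = 20.720
  age 7: 0.49 × 49 = 24.010
  age 8: 0.24 × 73 = 17.520
  age 9: 0.18 × 103 = 18.540
  age 10: 0.13 × 119 = 15.470
Maximum at age 7 (24.010).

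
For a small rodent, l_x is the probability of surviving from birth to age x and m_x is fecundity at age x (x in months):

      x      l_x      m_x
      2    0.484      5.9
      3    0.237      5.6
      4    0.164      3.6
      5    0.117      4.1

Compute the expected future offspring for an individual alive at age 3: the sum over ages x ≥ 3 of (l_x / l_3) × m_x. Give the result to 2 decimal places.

l_3 = 0.237. Conditional survival from age 3 to x is l_x / l_3.
  x=3: (0.237/0.237) × 5.6 = 5.6000
  x=4: (0.164/0.237) × 3.6 = 2.4911
  x=5: (0.117/0.237) × 4.1 = 2.0241
Sum = 5.6000 + 2.4911 + 2.0241 = 10.1152

10.12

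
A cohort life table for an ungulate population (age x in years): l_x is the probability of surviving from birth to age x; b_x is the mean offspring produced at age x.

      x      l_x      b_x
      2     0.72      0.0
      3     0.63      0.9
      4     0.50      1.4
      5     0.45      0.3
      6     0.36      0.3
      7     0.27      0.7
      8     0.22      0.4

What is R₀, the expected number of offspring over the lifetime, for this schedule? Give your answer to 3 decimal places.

R₀ = Σ l_x b_x:
  age 2: 0.72 × 0.0 = 0.0000
  age 3: 0.63 × 0.9 = 0.5670
  age 4: 0.50 × 1.4 = 0.7000
  age 5: 0.45 × 0.3 = 0.1350
  age 6: 0.36 × 0.3 = 0.1080
  age 7: 0.27 × 0.7 = 0.1890
  age 8: 0.22 × 0.4 = 0.0880
R₀ = 0.0000 + 0.5670 + 0.7000 + 0.1350 + 0.1080 + 0.1890 + 0.0880 = 1.7870

1.787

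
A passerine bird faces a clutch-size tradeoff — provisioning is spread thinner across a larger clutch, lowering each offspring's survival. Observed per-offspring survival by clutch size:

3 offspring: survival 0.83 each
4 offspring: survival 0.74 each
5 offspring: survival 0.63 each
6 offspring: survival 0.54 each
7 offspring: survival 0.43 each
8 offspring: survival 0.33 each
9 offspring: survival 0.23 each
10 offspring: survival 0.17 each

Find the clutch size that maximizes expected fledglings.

Expected fledglings = c × s(c):
  c=3: 3 × 0.83 = 2.490
  c=4: 4 × 0.74 = 2.960
  c=5: 5 × 0.63 = 3.150
  c=6: 6 × 0.54 = 3.240
  c=7: 7 × 0.43 = 3.010
  c=8: 8 × 0.33 = 2.640
  c=9: 9 × 0.23 = 2.070
  c=10: 10 × 0.17 = 1.700
Maximum at c = 6 (3.240 fledglings).

6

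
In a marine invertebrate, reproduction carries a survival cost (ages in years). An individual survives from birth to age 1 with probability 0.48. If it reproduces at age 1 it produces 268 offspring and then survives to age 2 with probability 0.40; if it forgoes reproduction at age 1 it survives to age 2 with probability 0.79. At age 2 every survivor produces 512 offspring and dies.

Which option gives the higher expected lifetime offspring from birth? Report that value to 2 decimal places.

226.94

breed at age 1: R₀ = 0.48 × (268 + 0.40 × 512) = 0.48 × 472.8000 = 226.9440
delay to age 2: R₀ = 0.48 × (0.79 × 512) = 0.48 × 404.4800 = 194.1504
Higher: breed at age 1 (226.9440).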